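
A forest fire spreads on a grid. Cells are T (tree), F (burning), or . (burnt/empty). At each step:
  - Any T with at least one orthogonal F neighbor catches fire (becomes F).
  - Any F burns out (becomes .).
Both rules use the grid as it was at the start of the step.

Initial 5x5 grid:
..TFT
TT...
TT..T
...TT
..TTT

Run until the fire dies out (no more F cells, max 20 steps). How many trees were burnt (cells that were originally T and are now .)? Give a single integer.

Answer: 2

Derivation:
Step 1: +2 fires, +1 burnt (F count now 2)
Step 2: +0 fires, +2 burnt (F count now 0)
Fire out after step 2
Initially T: 12, now '.': 15
Total burnt (originally-T cells now '.'): 2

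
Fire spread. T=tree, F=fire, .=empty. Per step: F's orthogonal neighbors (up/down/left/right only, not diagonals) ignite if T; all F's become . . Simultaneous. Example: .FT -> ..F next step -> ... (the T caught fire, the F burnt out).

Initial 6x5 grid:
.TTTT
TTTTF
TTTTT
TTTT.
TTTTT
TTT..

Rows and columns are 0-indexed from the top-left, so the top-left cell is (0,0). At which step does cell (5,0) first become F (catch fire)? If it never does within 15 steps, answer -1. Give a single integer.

Step 1: cell (5,0)='T' (+3 fires, +1 burnt)
Step 2: cell (5,0)='T' (+3 fires, +3 burnt)
Step 3: cell (5,0)='T' (+4 fires, +3 burnt)
Step 4: cell (5,0)='T' (+5 fires, +4 burnt)
Step 5: cell (5,0)='T' (+4 fires, +5 burnt)
Step 6: cell (5,0)='T' (+3 fires, +4 burnt)
Step 7: cell (5,0)='T' (+2 fires, +3 burnt)
Step 8: cell (5,0)='F' (+1 fires, +2 burnt)
  -> target ignites at step 8
Step 9: cell (5,0)='.' (+0 fires, +1 burnt)
  fire out at step 9

8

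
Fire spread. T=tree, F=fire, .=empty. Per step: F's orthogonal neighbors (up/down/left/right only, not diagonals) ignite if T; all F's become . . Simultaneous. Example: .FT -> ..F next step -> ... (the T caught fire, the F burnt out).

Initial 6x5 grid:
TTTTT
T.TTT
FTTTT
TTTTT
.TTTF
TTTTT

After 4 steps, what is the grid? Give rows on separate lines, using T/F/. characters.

Step 1: 6 trees catch fire, 2 burn out
  TTTTT
  F.TTT
  .FTTT
  FTTTF
  .TTF.
  TTTTF
Step 2: 7 trees catch fire, 6 burn out
  FTTTT
  ..TTT
  ..FTF
  .FTF.
  .TF..
  TTTF.
Step 3: 7 trees catch fire, 7 burn out
  .FTTT
  ..FTF
  ...F.
  ..F..
  .F...
  TTF..
Step 4: 4 trees catch fire, 7 burn out
  ..FTF
  ...F.
  .....
  .....
  .....
  TF...

..FTF
...F.
.....
.....
.....
TF...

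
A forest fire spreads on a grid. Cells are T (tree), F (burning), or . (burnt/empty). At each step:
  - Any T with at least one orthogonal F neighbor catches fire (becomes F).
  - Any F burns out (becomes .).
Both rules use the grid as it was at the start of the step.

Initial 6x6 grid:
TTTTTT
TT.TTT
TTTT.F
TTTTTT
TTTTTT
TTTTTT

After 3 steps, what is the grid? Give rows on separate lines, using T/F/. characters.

Step 1: 2 trees catch fire, 1 burn out
  TTTTTT
  TT.TTF
  TTTT..
  TTTTTF
  TTTTTT
  TTTTTT
Step 2: 4 trees catch fire, 2 burn out
  TTTTTF
  TT.TF.
  TTTT..
  TTTTF.
  TTTTTF
  TTTTTT
Step 3: 5 trees catch fire, 4 burn out
  TTTTF.
  TT.F..
  TTTT..
  TTTF..
  TTTTF.
  TTTTTF

TTTTF.
TT.F..
TTTT..
TTTF..
TTTTF.
TTTTTF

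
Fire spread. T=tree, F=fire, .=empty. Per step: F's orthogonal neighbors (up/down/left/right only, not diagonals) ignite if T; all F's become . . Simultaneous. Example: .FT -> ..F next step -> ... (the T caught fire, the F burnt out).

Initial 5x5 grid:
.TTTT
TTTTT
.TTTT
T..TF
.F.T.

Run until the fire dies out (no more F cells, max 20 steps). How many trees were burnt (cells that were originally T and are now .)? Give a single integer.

Step 1: +2 fires, +2 burnt (F count now 2)
Step 2: +3 fires, +2 burnt (F count now 3)
Step 3: +3 fires, +3 burnt (F count now 3)
Step 4: +3 fires, +3 burnt (F count now 3)
Step 5: +2 fires, +3 burnt (F count now 2)
Step 6: +2 fires, +2 burnt (F count now 2)
Step 7: +0 fires, +2 burnt (F count now 0)
Fire out after step 7
Initially T: 16, now '.': 24
Total burnt (originally-T cells now '.'): 15

Answer: 15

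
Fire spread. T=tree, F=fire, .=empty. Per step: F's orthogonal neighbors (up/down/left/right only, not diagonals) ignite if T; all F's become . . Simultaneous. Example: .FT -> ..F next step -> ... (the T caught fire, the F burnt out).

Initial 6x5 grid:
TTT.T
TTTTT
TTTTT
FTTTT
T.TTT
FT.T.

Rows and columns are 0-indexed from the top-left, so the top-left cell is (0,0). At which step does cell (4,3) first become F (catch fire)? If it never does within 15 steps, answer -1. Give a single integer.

Step 1: cell (4,3)='T' (+4 fires, +2 burnt)
Step 2: cell (4,3)='T' (+3 fires, +4 burnt)
Step 3: cell (4,3)='T' (+5 fires, +3 burnt)
Step 4: cell (4,3)='F' (+5 fires, +5 burnt)
  -> target ignites at step 4
Step 5: cell (4,3)='.' (+5 fires, +5 burnt)
Step 6: cell (4,3)='.' (+1 fires, +5 burnt)
Step 7: cell (4,3)='.' (+1 fires, +1 burnt)
Step 8: cell (4,3)='.' (+0 fires, +1 burnt)
  fire out at step 8

4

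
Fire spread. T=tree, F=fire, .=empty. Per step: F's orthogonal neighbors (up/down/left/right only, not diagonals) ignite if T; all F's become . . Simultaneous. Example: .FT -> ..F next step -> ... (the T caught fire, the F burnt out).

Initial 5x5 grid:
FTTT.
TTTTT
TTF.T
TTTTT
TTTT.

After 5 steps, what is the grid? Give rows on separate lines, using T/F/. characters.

Step 1: 5 trees catch fire, 2 burn out
  .FTT.
  FTFTT
  TF..T
  TTFTT
  TTTT.
Step 2: 7 trees catch fire, 5 burn out
  ..FT.
  .F.FT
  F...T
  TF.FT
  TTFT.
Step 3: 6 trees catch fire, 7 burn out
  ...F.
  ....F
  ....T
  F...F
  TF.F.
Step 4: 2 trees catch fire, 6 burn out
  .....
  .....
  ....F
  .....
  F....
Step 5: 0 trees catch fire, 2 burn out
  .....
  .....
  .....
  .....
  .....

.....
.....
.....
.....
.....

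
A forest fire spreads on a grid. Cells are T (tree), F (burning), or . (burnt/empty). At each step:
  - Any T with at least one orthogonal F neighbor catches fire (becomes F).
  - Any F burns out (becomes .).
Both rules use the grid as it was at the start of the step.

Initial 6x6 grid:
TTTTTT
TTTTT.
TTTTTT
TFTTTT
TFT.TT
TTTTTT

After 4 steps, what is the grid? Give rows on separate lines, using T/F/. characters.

Step 1: 6 trees catch fire, 2 burn out
  TTTTTT
  TTTTT.
  TFTTTT
  F.FTTT
  F.F.TT
  TFTTTT
Step 2: 6 trees catch fire, 6 burn out
  TTTTTT
  TFTTT.
  F.FTTT
  ...FTT
  ....TT
  F.FTTT
Step 3: 6 trees catch fire, 6 burn out
  TFTTTT
  F.FTT.
  ...FTT
  ....FT
  ....TT
  ...FTT
Step 4: 7 trees catch fire, 6 burn out
  F.FTTT
  ...FT.
  ....FT
  .....F
  ....FT
  ....FT

F.FTTT
...FT.
....FT
.....F
....FT
....FT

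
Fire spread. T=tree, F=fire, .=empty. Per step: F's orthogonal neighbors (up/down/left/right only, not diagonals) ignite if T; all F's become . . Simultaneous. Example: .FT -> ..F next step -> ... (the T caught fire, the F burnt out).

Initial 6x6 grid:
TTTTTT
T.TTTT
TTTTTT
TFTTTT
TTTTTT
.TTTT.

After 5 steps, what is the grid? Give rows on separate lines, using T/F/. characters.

Step 1: 4 trees catch fire, 1 burn out
  TTTTTT
  T.TTTT
  TFTTTT
  F.FTTT
  TFTTTT
  .TTTT.
Step 2: 6 trees catch fire, 4 burn out
  TTTTTT
  T.TTTT
  F.FTTT
  ...FTT
  F.FTTT
  .FTTT.
Step 3: 6 trees catch fire, 6 burn out
  TTTTTT
  F.FTTT
  ...FTT
  ....FT
  ...FTT
  ..FTT.
Step 4: 7 trees catch fire, 6 burn out
  FTFTTT
  ...FTT
  ....FT
  .....F
  ....FT
  ...FT.
Step 5: 6 trees catch fire, 7 burn out
  .F.FTT
  ....FT
  .....F
  ......
  .....F
  ....F.

.F.FTT
....FT
.....F
......
.....F
....F.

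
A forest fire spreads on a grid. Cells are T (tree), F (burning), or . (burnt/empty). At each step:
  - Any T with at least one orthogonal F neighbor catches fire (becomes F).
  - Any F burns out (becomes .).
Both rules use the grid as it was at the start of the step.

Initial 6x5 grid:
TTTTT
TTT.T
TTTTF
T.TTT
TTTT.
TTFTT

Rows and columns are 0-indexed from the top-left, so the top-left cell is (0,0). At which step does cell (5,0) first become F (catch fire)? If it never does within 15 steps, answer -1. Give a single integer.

Step 1: cell (5,0)='T' (+6 fires, +2 burnt)
Step 2: cell (5,0)='F' (+8 fires, +6 burnt)
  -> target ignites at step 2
Step 3: cell (5,0)='.' (+4 fires, +8 burnt)
Step 4: cell (5,0)='.' (+4 fires, +4 burnt)
Step 5: cell (5,0)='.' (+2 fires, +4 burnt)
Step 6: cell (5,0)='.' (+1 fires, +2 burnt)
Step 7: cell (5,0)='.' (+0 fires, +1 burnt)
  fire out at step 7

2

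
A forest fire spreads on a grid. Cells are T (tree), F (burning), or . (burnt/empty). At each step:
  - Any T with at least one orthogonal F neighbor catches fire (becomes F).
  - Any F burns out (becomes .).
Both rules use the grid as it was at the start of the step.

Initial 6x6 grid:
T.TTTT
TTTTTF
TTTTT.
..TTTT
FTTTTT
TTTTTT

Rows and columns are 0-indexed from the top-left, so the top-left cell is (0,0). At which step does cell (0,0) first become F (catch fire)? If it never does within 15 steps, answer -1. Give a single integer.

Step 1: cell (0,0)='T' (+4 fires, +2 burnt)
Step 2: cell (0,0)='T' (+5 fires, +4 burnt)
Step 3: cell (0,0)='T' (+7 fires, +5 burnt)
Step 4: cell (0,0)='T' (+7 fires, +7 burnt)
Step 5: cell (0,0)='T' (+4 fires, +7 burnt)
Step 6: cell (0,0)='F' (+3 fires, +4 burnt)
  -> target ignites at step 6
Step 7: cell (0,0)='.' (+0 fires, +3 burnt)
  fire out at step 7

6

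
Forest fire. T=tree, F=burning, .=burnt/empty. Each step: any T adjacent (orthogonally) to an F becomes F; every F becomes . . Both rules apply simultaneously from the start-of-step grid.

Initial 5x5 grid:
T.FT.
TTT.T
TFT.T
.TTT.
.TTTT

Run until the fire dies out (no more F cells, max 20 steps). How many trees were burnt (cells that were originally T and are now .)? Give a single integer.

Step 1: +6 fires, +2 burnt (F count now 6)
Step 2: +3 fires, +6 burnt (F count now 3)
Step 3: +3 fires, +3 burnt (F count now 3)
Step 4: +1 fires, +3 burnt (F count now 1)
Step 5: +1 fires, +1 burnt (F count now 1)
Step 6: +0 fires, +1 burnt (F count now 0)
Fire out after step 6
Initially T: 16, now '.': 23
Total burnt (originally-T cells now '.'): 14

Answer: 14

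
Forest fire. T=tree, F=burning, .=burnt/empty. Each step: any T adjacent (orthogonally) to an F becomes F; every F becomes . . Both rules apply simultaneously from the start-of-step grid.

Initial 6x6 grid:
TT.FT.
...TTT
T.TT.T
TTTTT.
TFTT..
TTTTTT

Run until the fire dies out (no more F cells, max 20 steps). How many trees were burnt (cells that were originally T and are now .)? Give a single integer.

Answer: 22

Derivation:
Step 1: +6 fires, +2 burnt (F count now 6)
Step 2: +7 fires, +6 burnt (F count now 7)
Step 3: +5 fires, +7 burnt (F count now 5)
Step 4: +3 fires, +5 burnt (F count now 3)
Step 5: +1 fires, +3 burnt (F count now 1)
Step 6: +0 fires, +1 burnt (F count now 0)
Fire out after step 6
Initially T: 24, now '.': 34
Total burnt (originally-T cells now '.'): 22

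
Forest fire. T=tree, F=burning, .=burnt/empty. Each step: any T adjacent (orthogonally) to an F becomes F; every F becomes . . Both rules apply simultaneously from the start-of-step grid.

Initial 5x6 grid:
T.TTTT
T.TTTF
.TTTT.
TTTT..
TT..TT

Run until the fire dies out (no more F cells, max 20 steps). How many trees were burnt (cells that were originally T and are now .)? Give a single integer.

Step 1: +2 fires, +1 burnt (F count now 2)
Step 2: +3 fires, +2 burnt (F count now 3)
Step 3: +3 fires, +3 burnt (F count now 3)
Step 4: +3 fires, +3 burnt (F count now 3)
Step 5: +2 fires, +3 burnt (F count now 2)
Step 6: +1 fires, +2 burnt (F count now 1)
Step 7: +2 fires, +1 burnt (F count now 2)
Step 8: +1 fires, +2 burnt (F count now 1)
Step 9: +0 fires, +1 burnt (F count now 0)
Fire out after step 9
Initially T: 21, now '.': 26
Total burnt (originally-T cells now '.'): 17

Answer: 17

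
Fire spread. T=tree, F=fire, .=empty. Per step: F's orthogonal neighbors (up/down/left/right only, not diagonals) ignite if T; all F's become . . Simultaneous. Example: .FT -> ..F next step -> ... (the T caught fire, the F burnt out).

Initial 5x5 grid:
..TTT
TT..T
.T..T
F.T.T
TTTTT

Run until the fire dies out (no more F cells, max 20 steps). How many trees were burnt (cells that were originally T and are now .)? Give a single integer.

Step 1: +1 fires, +1 burnt (F count now 1)
Step 2: +1 fires, +1 burnt (F count now 1)
Step 3: +1 fires, +1 burnt (F count now 1)
Step 4: +2 fires, +1 burnt (F count now 2)
Step 5: +1 fires, +2 burnt (F count now 1)
Step 6: +1 fires, +1 burnt (F count now 1)
Step 7: +1 fires, +1 burnt (F count now 1)
Step 8: +1 fires, +1 burnt (F count now 1)
Step 9: +1 fires, +1 burnt (F count now 1)
Step 10: +1 fires, +1 burnt (F count now 1)
Step 11: +1 fires, +1 burnt (F count now 1)
Step 12: +0 fires, +1 burnt (F count now 0)
Fire out after step 12
Initially T: 15, now '.': 22
Total burnt (originally-T cells now '.'): 12

Answer: 12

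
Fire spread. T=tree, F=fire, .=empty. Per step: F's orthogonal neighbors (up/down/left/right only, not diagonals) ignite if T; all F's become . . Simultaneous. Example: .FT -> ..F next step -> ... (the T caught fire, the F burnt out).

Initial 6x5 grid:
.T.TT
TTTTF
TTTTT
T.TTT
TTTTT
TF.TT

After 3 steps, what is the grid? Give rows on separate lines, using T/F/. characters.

Step 1: 5 trees catch fire, 2 burn out
  .T.TF
  TTTF.
  TTTTF
  T.TTT
  TFTTT
  F..TT
Step 2: 6 trees catch fire, 5 burn out
  .T.F.
  TTF..
  TTTF.
  T.TTF
  F.FTT
  ...TT
Step 3: 7 trees catch fire, 6 burn out
  .T...
  TF...
  TTF..
  F.FF.
  ...FF
  ...TT

.T...
TF...
TTF..
F.FF.
...FF
...TT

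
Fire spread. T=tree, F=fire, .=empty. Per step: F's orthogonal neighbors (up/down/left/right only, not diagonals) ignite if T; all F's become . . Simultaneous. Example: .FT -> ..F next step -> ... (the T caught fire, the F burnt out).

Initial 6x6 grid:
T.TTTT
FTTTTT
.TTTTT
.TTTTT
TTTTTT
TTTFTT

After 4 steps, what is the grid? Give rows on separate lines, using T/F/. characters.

Step 1: 5 trees catch fire, 2 burn out
  F.TTTT
  .FTTTT
  .TTTTT
  .TTTTT
  TTTFTT
  TTF.FT
Step 2: 7 trees catch fire, 5 burn out
  ..TTTT
  ..FTTT
  .FTTTT
  .TTFTT
  TTF.FT
  TF...F
Step 3: 10 trees catch fire, 7 burn out
  ..FTTT
  ...FTT
  ..FFTT
  .FF.FT
  TF...F
  F.....
Step 4: 5 trees catch fire, 10 burn out
  ...FTT
  ....FT
  ....FT
  .....F
  F.....
  ......

...FTT
....FT
....FT
.....F
F.....
......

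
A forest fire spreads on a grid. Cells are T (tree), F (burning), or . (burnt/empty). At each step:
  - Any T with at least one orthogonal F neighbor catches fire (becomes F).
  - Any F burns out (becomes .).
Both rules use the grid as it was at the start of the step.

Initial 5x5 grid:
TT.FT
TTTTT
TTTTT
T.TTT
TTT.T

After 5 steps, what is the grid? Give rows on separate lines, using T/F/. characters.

Step 1: 2 trees catch fire, 1 burn out
  TT..F
  TTTFT
  TTTTT
  T.TTT
  TTT.T
Step 2: 3 trees catch fire, 2 burn out
  TT...
  TTF.F
  TTTFT
  T.TTT
  TTT.T
Step 3: 4 trees catch fire, 3 burn out
  TT...
  TF...
  TTF.F
  T.TFT
  TTT.T
Step 4: 5 trees catch fire, 4 burn out
  TF...
  F....
  TF...
  T.F.F
  TTT.T
Step 5: 4 trees catch fire, 5 burn out
  F....
  .....
  F....
  T....
  TTF.F

F....
.....
F....
T....
TTF.F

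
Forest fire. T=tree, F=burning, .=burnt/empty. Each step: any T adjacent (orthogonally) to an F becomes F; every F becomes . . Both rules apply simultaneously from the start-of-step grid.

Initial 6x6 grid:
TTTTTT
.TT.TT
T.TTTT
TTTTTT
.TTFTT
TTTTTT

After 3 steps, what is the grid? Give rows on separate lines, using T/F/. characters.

Step 1: 4 trees catch fire, 1 burn out
  TTTTTT
  .TT.TT
  T.TTTT
  TTTFTT
  .TF.FT
  TTTFTT
Step 2: 7 trees catch fire, 4 burn out
  TTTTTT
  .TT.TT
  T.TFTT
  TTF.FT
  .F...F
  TTF.FT
Step 3: 6 trees catch fire, 7 burn out
  TTTTTT
  .TT.TT
  T.F.FT
  TF...F
  ......
  TF...F

TTTTTT
.TT.TT
T.F.FT
TF...F
......
TF...F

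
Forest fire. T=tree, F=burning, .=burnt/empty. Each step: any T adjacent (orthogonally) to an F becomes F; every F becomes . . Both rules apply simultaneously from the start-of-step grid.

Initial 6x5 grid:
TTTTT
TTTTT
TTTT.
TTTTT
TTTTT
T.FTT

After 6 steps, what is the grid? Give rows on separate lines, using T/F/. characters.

Step 1: 2 trees catch fire, 1 burn out
  TTTTT
  TTTTT
  TTTT.
  TTTTT
  TTFTT
  T..FT
Step 2: 4 trees catch fire, 2 burn out
  TTTTT
  TTTTT
  TTTT.
  TTFTT
  TF.FT
  T...F
Step 3: 5 trees catch fire, 4 burn out
  TTTTT
  TTTTT
  TTFT.
  TF.FT
  F...F
  T....
Step 4: 6 trees catch fire, 5 burn out
  TTTTT
  TTFTT
  TF.F.
  F...F
  .....
  F....
Step 5: 4 trees catch fire, 6 burn out
  TTFTT
  TF.FT
  F....
  .....
  .....
  .....
Step 6: 4 trees catch fire, 4 burn out
  TF.FT
  F...F
  .....
  .....
  .....
  .....

TF.FT
F...F
.....
.....
.....
.....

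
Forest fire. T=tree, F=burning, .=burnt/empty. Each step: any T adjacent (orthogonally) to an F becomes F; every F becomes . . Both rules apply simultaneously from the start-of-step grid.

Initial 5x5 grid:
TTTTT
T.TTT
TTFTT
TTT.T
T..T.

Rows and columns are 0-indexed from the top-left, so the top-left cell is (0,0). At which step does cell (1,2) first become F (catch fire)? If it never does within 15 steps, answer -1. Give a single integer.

Step 1: cell (1,2)='F' (+4 fires, +1 burnt)
  -> target ignites at step 1
Step 2: cell (1,2)='.' (+5 fires, +4 burnt)
Step 3: cell (1,2)='.' (+6 fires, +5 burnt)
Step 4: cell (1,2)='.' (+3 fires, +6 burnt)
Step 5: cell (1,2)='.' (+0 fires, +3 burnt)
  fire out at step 5

1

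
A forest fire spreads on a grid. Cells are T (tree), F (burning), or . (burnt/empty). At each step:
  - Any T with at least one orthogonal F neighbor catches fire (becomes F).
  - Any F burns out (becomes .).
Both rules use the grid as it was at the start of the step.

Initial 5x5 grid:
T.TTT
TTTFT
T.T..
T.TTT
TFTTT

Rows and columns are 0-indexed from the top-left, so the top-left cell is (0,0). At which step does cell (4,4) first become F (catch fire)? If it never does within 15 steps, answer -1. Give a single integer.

Step 1: cell (4,4)='T' (+5 fires, +2 burnt)
Step 2: cell (4,4)='T' (+7 fires, +5 burnt)
Step 3: cell (4,4)='F' (+4 fires, +7 burnt)
  -> target ignites at step 3
Step 4: cell (4,4)='.' (+2 fires, +4 burnt)
Step 5: cell (4,4)='.' (+0 fires, +2 burnt)
  fire out at step 5

3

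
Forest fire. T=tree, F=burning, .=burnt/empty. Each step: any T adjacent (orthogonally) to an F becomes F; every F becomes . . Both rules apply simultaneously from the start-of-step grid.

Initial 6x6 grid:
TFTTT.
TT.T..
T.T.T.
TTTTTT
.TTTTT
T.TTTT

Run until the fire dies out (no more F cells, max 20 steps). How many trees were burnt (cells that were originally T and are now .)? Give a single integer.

Answer: 25

Derivation:
Step 1: +3 fires, +1 burnt (F count now 3)
Step 2: +2 fires, +3 burnt (F count now 2)
Step 3: +3 fires, +2 burnt (F count now 3)
Step 4: +1 fires, +3 burnt (F count now 1)
Step 5: +1 fires, +1 burnt (F count now 1)
Step 6: +2 fires, +1 burnt (F count now 2)
Step 7: +3 fires, +2 burnt (F count now 3)
Step 8: +3 fires, +3 burnt (F count now 3)
Step 9: +4 fires, +3 burnt (F count now 4)
Step 10: +2 fires, +4 burnt (F count now 2)
Step 11: +1 fires, +2 burnt (F count now 1)
Step 12: +0 fires, +1 burnt (F count now 0)
Fire out after step 12
Initially T: 26, now '.': 35
Total burnt (originally-T cells now '.'): 25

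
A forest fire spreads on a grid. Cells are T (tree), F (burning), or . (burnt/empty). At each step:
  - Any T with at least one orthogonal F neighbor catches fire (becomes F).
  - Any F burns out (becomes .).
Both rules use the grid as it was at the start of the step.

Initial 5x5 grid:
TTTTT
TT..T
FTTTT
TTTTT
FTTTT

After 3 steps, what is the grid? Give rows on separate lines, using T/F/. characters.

Step 1: 4 trees catch fire, 2 burn out
  TTTTT
  FT..T
  .FTTT
  FTTTT
  .FTTT
Step 2: 5 trees catch fire, 4 burn out
  FTTTT
  .F..T
  ..FTT
  .FTTT
  ..FTT
Step 3: 4 trees catch fire, 5 burn out
  .FTTT
  ....T
  ...FT
  ..FTT
  ...FT

.FTTT
....T
...FT
..FTT
...FT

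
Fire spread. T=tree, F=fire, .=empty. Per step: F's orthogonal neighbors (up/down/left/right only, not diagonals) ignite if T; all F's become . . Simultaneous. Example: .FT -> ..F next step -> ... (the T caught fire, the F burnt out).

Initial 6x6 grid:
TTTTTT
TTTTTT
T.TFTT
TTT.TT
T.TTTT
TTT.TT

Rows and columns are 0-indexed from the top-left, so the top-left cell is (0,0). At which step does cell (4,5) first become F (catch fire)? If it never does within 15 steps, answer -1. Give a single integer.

Step 1: cell (4,5)='T' (+3 fires, +1 burnt)
Step 2: cell (4,5)='T' (+6 fires, +3 burnt)
Step 3: cell (4,5)='T' (+8 fires, +6 burnt)
Step 4: cell (4,5)='F' (+8 fires, +8 burnt)
  -> target ignites at step 4
Step 5: cell (4,5)='.' (+5 fires, +8 burnt)
Step 6: cell (4,5)='.' (+1 fires, +5 burnt)
Step 7: cell (4,5)='.' (+0 fires, +1 burnt)
  fire out at step 7

4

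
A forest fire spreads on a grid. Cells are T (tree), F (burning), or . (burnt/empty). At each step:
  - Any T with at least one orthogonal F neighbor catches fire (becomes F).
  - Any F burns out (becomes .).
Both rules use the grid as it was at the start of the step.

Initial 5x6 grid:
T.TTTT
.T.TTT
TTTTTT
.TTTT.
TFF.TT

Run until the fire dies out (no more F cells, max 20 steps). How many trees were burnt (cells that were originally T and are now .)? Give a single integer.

Answer: 21

Derivation:
Step 1: +3 fires, +2 burnt (F count now 3)
Step 2: +3 fires, +3 burnt (F count now 3)
Step 3: +4 fires, +3 burnt (F count now 4)
Step 4: +3 fires, +4 burnt (F count now 3)
Step 5: +4 fires, +3 burnt (F count now 4)
Step 6: +3 fires, +4 burnt (F count now 3)
Step 7: +1 fires, +3 burnt (F count now 1)
Step 8: +0 fires, +1 burnt (F count now 0)
Fire out after step 8
Initially T: 22, now '.': 29
Total burnt (originally-T cells now '.'): 21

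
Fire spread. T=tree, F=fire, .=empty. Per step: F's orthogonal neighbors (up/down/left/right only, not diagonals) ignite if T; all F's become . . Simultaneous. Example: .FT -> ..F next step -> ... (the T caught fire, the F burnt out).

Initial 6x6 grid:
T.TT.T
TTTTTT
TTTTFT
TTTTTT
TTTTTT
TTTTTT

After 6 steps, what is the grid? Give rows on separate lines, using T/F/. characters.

Step 1: 4 trees catch fire, 1 burn out
  T.TT.T
  TTTTFT
  TTTF.F
  TTTTFT
  TTTTTT
  TTTTTT
Step 2: 6 trees catch fire, 4 burn out
  T.TT.T
  TTTF.F
  TTF...
  TTTF.F
  TTTTFT
  TTTTTT
Step 3: 8 trees catch fire, 6 burn out
  T.TF.F
  TTF...
  TF....
  TTF...
  TTTF.F
  TTTTFT
Step 4: 7 trees catch fire, 8 burn out
  T.F...
  TF....
  F.....
  TF....
  TTF...
  TTTF.F
Step 5: 4 trees catch fire, 7 burn out
  T.....
  F.....
  ......
  F.....
  TF....
  TTF...
Step 6: 3 trees catch fire, 4 burn out
  F.....
  ......
  ......
  ......
  F.....
  TF....

F.....
......
......
......
F.....
TF....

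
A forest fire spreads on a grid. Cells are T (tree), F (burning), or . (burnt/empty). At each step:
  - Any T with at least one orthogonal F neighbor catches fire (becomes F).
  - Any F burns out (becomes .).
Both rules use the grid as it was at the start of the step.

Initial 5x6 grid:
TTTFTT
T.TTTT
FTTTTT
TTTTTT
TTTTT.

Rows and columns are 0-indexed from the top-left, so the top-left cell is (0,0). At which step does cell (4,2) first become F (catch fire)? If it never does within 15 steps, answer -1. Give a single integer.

Step 1: cell (4,2)='T' (+6 fires, +2 burnt)
Step 2: cell (4,2)='T' (+9 fires, +6 burnt)
Step 3: cell (4,2)='T' (+5 fires, +9 burnt)
Step 4: cell (4,2)='F' (+4 fires, +5 burnt)
  -> target ignites at step 4
Step 5: cell (4,2)='.' (+2 fires, +4 burnt)
Step 6: cell (4,2)='.' (+0 fires, +2 burnt)
  fire out at step 6

4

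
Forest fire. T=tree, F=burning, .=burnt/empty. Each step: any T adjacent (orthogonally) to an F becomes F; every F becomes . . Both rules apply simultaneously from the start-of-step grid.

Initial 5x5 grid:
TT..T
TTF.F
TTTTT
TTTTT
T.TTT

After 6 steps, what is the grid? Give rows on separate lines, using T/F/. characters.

Step 1: 4 trees catch fire, 2 burn out
  TT..F
  TF...
  TTFTF
  TTTTT
  T.TTT
Step 2: 6 trees catch fire, 4 burn out
  TF...
  F....
  TF.F.
  TTFTF
  T.TTT
Step 3: 6 trees catch fire, 6 burn out
  F....
  .....
  F....
  TF.F.
  T.FTF
Step 4: 2 trees catch fire, 6 burn out
  .....
  .....
  .....
  F....
  T..F.
Step 5: 1 trees catch fire, 2 burn out
  .....
  .....
  .....
  .....
  F....
Step 6: 0 trees catch fire, 1 burn out
  .....
  .....
  .....
  .....
  .....

.....
.....
.....
.....
.....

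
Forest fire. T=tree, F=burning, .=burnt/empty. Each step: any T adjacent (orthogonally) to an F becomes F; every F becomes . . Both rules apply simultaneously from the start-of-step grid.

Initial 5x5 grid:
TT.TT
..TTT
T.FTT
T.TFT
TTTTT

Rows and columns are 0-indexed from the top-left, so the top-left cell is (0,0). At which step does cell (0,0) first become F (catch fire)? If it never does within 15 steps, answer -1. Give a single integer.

Step 1: cell (0,0)='T' (+5 fires, +2 burnt)
Step 2: cell (0,0)='T' (+4 fires, +5 burnt)
Step 3: cell (0,0)='T' (+3 fires, +4 burnt)
Step 4: cell (0,0)='T' (+2 fires, +3 burnt)
Step 5: cell (0,0)='T' (+1 fires, +2 burnt)
Step 6: cell (0,0)='T' (+1 fires, +1 burnt)
Step 7: cell (0,0)='T' (+0 fires, +1 burnt)
  fire out at step 7
Target never catches fire within 15 steps

-1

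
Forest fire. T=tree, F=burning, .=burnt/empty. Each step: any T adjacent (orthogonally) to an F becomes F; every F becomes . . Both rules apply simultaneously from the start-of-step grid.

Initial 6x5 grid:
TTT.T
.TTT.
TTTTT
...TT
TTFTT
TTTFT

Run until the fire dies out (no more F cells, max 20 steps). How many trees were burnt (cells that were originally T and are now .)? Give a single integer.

Answer: 21

Derivation:
Step 1: +4 fires, +2 burnt (F count now 4)
Step 2: +4 fires, +4 burnt (F count now 4)
Step 3: +3 fires, +4 burnt (F count now 3)
Step 4: +3 fires, +3 burnt (F count now 3)
Step 5: +2 fires, +3 burnt (F count now 2)
Step 6: +3 fires, +2 burnt (F count now 3)
Step 7: +1 fires, +3 burnt (F count now 1)
Step 8: +1 fires, +1 burnt (F count now 1)
Step 9: +0 fires, +1 burnt (F count now 0)
Fire out after step 9
Initially T: 22, now '.': 29
Total burnt (originally-T cells now '.'): 21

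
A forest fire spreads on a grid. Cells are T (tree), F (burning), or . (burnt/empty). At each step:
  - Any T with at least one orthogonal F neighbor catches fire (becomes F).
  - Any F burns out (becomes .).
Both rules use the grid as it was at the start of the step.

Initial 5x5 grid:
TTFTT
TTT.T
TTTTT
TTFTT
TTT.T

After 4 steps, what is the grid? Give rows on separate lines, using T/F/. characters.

Step 1: 7 trees catch fire, 2 burn out
  TF.FT
  TTF.T
  TTFTT
  TF.FT
  TTF.T
Step 2: 8 trees catch fire, 7 burn out
  F...F
  TF..T
  TF.FT
  F...F
  TF..T
Step 3: 6 trees catch fire, 8 burn out
  .....
  F...F
  F...F
  .....
  F...F
Step 4: 0 trees catch fire, 6 burn out
  .....
  .....
  .....
  .....
  .....

.....
.....
.....
.....
.....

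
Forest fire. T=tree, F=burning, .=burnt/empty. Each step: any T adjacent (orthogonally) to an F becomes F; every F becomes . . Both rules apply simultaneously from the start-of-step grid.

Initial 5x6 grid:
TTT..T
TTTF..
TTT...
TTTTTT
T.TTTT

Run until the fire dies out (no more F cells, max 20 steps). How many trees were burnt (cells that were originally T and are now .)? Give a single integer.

Step 1: +1 fires, +1 burnt (F count now 1)
Step 2: +3 fires, +1 burnt (F count now 3)
Step 3: +4 fires, +3 burnt (F count now 4)
Step 4: +5 fires, +4 burnt (F count now 5)
Step 5: +3 fires, +5 burnt (F count now 3)
Step 6: +3 fires, +3 burnt (F count now 3)
Step 7: +1 fires, +3 burnt (F count now 1)
Step 8: +0 fires, +1 burnt (F count now 0)
Fire out after step 8
Initially T: 21, now '.': 29
Total burnt (originally-T cells now '.'): 20

Answer: 20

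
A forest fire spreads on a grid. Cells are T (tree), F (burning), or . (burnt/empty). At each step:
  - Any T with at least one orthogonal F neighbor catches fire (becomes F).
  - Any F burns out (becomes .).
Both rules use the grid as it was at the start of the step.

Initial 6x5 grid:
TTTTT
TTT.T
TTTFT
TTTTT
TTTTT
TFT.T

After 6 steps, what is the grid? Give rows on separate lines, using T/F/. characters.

Step 1: 6 trees catch fire, 2 burn out
  TTTTT
  TTT.T
  TTF.F
  TTTFT
  TFTTT
  F.F.T
Step 2: 9 trees catch fire, 6 burn out
  TTTTT
  TTF.F
  TF...
  TFF.F
  F.FFT
  ....T
Step 3: 6 trees catch fire, 9 burn out
  TTFTF
  TF...
  F....
  F....
  ....F
  ....T
Step 4: 4 trees catch fire, 6 burn out
  TF.F.
  F....
  .....
  .....
  .....
  ....F
Step 5: 1 trees catch fire, 4 burn out
  F....
  .....
  .....
  .....
  .....
  .....
Step 6: 0 trees catch fire, 1 burn out
  .....
  .....
  .....
  .....
  .....
  .....

.....
.....
.....
.....
.....
.....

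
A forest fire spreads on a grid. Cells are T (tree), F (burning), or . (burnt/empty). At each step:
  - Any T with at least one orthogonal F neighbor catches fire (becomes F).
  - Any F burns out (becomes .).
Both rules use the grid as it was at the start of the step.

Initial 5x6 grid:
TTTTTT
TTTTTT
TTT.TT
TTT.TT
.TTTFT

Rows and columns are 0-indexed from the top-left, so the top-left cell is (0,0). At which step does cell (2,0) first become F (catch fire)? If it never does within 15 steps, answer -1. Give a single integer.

Step 1: cell (2,0)='T' (+3 fires, +1 burnt)
Step 2: cell (2,0)='T' (+3 fires, +3 burnt)
Step 3: cell (2,0)='T' (+4 fires, +3 burnt)
Step 4: cell (2,0)='T' (+5 fires, +4 burnt)
Step 5: cell (2,0)='T' (+5 fires, +5 burnt)
Step 6: cell (2,0)='F' (+3 fires, +5 burnt)
  -> target ignites at step 6
Step 7: cell (2,0)='.' (+2 fires, +3 burnt)
Step 8: cell (2,0)='.' (+1 fires, +2 burnt)
Step 9: cell (2,0)='.' (+0 fires, +1 burnt)
  fire out at step 9

6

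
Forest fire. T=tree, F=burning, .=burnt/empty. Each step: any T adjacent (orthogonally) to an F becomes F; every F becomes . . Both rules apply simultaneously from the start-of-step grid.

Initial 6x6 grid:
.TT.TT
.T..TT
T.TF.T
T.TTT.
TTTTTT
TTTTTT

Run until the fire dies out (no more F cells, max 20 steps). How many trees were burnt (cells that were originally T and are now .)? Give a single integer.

Answer: 18

Derivation:
Step 1: +2 fires, +1 burnt (F count now 2)
Step 2: +3 fires, +2 burnt (F count now 3)
Step 3: +3 fires, +3 burnt (F count now 3)
Step 4: +4 fires, +3 burnt (F count now 4)
Step 5: +3 fires, +4 burnt (F count now 3)
Step 6: +2 fires, +3 burnt (F count now 2)
Step 7: +1 fires, +2 burnt (F count now 1)
Step 8: +0 fires, +1 burnt (F count now 0)
Fire out after step 8
Initially T: 26, now '.': 28
Total burnt (originally-T cells now '.'): 18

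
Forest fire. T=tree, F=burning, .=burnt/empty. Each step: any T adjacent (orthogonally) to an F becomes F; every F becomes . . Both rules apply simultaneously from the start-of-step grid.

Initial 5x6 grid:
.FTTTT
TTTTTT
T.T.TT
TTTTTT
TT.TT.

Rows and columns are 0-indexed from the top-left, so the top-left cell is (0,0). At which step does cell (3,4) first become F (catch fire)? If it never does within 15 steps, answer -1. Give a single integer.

Step 1: cell (3,4)='T' (+2 fires, +1 burnt)
Step 2: cell (3,4)='T' (+3 fires, +2 burnt)
Step 3: cell (3,4)='T' (+4 fires, +3 burnt)
Step 4: cell (3,4)='T' (+4 fires, +4 burnt)
Step 5: cell (3,4)='T' (+5 fires, +4 burnt)
Step 6: cell (3,4)='F' (+4 fires, +5 burnt)
  -> target ignites at step 6
Step 7: cell (3,4)='.' (+2 fires, +4 burnt)
Step 8: cell (3,4)='.' (+0 fires, +2 burnt)
  fire out at step 8

6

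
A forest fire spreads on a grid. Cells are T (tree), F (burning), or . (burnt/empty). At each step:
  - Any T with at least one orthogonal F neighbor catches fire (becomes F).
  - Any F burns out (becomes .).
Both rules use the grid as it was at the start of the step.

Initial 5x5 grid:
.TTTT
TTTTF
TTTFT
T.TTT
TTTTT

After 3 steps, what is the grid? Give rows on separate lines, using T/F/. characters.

Step 1: 5 trees catch fire, 2 burn out
  .TTTF
  TTTF.
  TTF.F
  T.TFT
  TTTTT
Step 2: 6 trees catch fire, 5 burn out
  .TTF.
  TTF..
  TF...
  T.F.F
  TTTFT
Step 3: 5 trees catch fire, 6 burn out
  .TF..
  TF...
  F....
  T....
  TTF.F

.TF..
TF...
F....
T....
TTF.F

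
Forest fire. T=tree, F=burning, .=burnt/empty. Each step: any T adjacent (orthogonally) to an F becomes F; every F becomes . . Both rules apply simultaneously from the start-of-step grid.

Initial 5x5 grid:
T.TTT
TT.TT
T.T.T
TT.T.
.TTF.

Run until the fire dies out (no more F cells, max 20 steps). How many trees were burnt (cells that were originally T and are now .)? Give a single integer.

Answer: 9

Derivation:
Step 1: +2 fires, +1 burnt (F count now 2)
Step 2: +1 fires, +2 burnt (F count now 1)
Step 3: +1 fires, +1 burnt (F count now 1)
Step 4: +1 fires, +1 burnt (F count now 1)
Step 5: +1 fires, +1 burnt (F count now 1)
Step 6: +1 fires, +1 burnt (F count now 1)
Step 7: +2 fires, +1 burnt (F count now 2)
Step 8: +0 fires, +2 burnt (F count now 0)
Fire out after step 8
Initially T: 16, now '.': 18
Total burnt (originally-T cells now '.'): 9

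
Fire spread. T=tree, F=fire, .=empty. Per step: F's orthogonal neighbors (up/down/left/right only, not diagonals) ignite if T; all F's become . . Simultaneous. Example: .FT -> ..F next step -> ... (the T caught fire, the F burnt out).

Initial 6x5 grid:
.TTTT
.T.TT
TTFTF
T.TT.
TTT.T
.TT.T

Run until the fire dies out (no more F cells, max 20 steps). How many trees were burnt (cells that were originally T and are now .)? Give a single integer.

Answer: 18

Derivation:
Step 1: +4 fires, +2 burnt (F count now 4)
Step 2: +6 fires, +4 burnt (F count now 6)
Step 3: +5 fires, +6 burnt (F count now 5)
Step 4: +3 fires, +5 burnt (F count now 3)
Step 5: +0 fires, +3 burnt (F count now 0)
Fire out after step 5
Initially T: 20, now '.': 28
Total burnt (originally-T cells now '.'): 18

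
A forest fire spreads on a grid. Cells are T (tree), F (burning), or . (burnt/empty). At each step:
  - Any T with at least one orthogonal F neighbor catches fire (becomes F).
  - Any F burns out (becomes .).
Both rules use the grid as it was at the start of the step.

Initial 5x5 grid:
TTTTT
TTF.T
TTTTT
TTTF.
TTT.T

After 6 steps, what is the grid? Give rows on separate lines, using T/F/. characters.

Step 1: 5 trees catch fire, 2 burn out
  TTFTT
  TF..T
  TTFFT
  TTF..
  TTT.T
Step 2: 7 trees catch fire, 5 burn out
  TF.FT
  F...T
  TF..F
  TF...
  TTF.T
Step 3: 6 trees catch fire, 7 burn out
  F...F
  ....F
  F....
  F....
  TF..T
Step 4: 1 trees catch fire, 6 burn out
  .....
  .....
  .....
  .....
  F...T
Step 5: 0 trees catch fire, 1 burn out
  .....
  .....
  .....
  .....
  ....T
Step 6: 0 trees catch fire, 0 burn out
  .....
  .....
  .....
  .....
  ....T

.....
.....
.....
.....
....T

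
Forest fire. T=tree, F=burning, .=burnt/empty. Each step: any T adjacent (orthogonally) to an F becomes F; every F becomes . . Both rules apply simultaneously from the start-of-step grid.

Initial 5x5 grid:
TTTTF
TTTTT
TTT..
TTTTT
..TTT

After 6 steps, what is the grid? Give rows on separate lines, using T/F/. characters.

Step 1: 2 trees catch fire, 1 burn out
  TTTF.
  TTTTF
  TTT..
  TTTTT
  ..TTT
Step 2: 2 trees catch fire, 2 burn out
  TTF..
  TTTF.
  TTT..
  TTTTT
  ..TTT
Step 3: 2 trees catch fire, 2 burn out
  TF...
  TTF..
  TTT..
  TTTTT
  ..TTT
Step 4: 3 trees catch fire, 2 burn out
  F....
  TF...
  TTF..
  TTTTT
  ..TTT
Step 5: 3 trees catch fire, 3 burn out
  .....
  F....
  TF...
  TTFTT
  ..TTT
Step 6: 4 trees catch fire, 3 burn out
  .....
  .....
  F....
  TF.FT
  ..FTT

.....
.....
F....
TF.FT
..FTT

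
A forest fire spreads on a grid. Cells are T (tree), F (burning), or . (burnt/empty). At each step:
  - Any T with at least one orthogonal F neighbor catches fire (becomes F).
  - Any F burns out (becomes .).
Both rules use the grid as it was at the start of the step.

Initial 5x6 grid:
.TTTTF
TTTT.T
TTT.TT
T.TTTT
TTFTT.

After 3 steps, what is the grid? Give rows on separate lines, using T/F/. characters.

Step 1: 5 trees catch fire, 2 burn out
  .TTTF.
  TTTT.F
  TTT.TT
  T.FTTT
  TF.FT.
Step 2: 6 trees catch fire, 5 burn out
  .TTF..
  TTTT..
  TTF.TF
  T..FTT
  F...F.
Step 3: 8 trees catch fire, 6 burn out
  .TF...
  TTFF..
  TF..F.
  F...FF
  ......

.TF...
TTFF..
TF..F.
F...FF
......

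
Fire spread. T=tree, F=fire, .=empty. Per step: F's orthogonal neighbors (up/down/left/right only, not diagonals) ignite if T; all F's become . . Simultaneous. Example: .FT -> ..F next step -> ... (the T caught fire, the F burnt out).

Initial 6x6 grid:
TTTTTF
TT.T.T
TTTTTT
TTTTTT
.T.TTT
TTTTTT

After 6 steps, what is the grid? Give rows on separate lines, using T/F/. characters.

Step 1: 2 trees catch fire, 1 burn out
  TTTTF.
  TT.T.F
  TTTTTT
  TTTTTT
  .T.TTT
  TTTTTT
Step 2: 2 trees catch fire, 2 burn out
  TTTF..
  TT.T..
  TTTTTF
  TTTTTT
  .T.TTT
  TTTTTT
Step 3: 4 trees catch fire, 2 burn out
  TTF...
  TT.F..
  TTTTF.
  TTTTTF
  .T.TTT
  TTTTTT
Step 4: 4 trees catch fire, 4 burn out
  TF....
  TT....
  TTTF..
  TTTTF.
  .T.TTF
  TTTTTT
Step 5: 6 trees catch fire, 4 burn out
  F.....
  TF....
  TTF...
  TTTF..
  .T.TF.
  TTTTTF
Step 6: 5 trees catch fire, 6 burn out
  ......
  F.....
  TF....
  TTF...
  .T.F..
  TTTTF.

......
F.....
TF....
TTF...
.T.F..
TTTTF.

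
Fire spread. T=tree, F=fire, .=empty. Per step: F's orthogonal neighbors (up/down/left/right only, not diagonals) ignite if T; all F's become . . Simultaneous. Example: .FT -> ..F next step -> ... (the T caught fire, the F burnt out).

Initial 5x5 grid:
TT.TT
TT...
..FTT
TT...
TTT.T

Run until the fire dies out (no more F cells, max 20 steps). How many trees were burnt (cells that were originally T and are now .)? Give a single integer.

Step 1: +1 fires, +1 burnt (F count now 1)
Step 2: +1 fires, +1 burnt (F count now 1)
Step 3: +0 fires, +1 burnt (F count now 0)
Fire out after step 3
Initially T: 14, now '.': 13
Total burnt (originally-T cells now '.'): 2

Answer: 2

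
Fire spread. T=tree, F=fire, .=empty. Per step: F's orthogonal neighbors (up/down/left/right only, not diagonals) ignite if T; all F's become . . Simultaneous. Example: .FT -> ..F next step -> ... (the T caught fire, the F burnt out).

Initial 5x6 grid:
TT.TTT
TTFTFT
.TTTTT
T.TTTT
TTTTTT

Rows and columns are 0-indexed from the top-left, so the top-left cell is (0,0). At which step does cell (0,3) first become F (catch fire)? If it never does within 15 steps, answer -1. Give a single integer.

Step 1: cell (0,3)='T' (+6 fires, +2 burnt)
Step 2: cell (0,3)='F' (+9 fires, +6 burnt)
  -> target ignites at step 2
Step 3: cell (0,3)='.' (+5 fires, +9 burnt)
Step 4: cell (0,3)='.' (+3 fires, +5 burnt)
Step 5: cell (0,3)='.' (+1 fires, +3 burnt)
Step 6: cell (0,3)='.' (+1 fires, +1 burnt)
Step 7: cell (0,3)='.' (+0 fires, +1 burnt)
  fire out at step 7

2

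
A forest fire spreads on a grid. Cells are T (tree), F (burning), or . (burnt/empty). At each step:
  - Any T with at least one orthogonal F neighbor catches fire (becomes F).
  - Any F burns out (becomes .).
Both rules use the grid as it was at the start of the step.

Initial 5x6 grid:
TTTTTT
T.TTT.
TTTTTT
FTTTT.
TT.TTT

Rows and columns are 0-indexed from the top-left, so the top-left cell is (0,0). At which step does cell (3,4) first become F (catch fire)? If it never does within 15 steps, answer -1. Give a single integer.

Step 1: cell (3,4)='T' (+3 fires, +1 burnt)
Step 2: cell (3,4)='T' (+4 fires, +3 burnt)
Step 3: cell (3,4)='T' (+3 fires, +4 burnt)
Step 4: cell (3,4)='F' (+5 fires, +3 burnt)
  -> target ignites at step 4
Step 5: cell (3,4)='.' (+4 fires, +5 burnt)
Step 6: cell (3,4)='.' (+4 fires, +4 burnt)
Step 7: cell (3,4)='.' (+1 fires, +4 burnt)
Step 8: cell (3,4)='.' (+1 fires, +1 burnt)
Step 9: cell (3,4)='.' (+0 fires, +1 burnt)
  fire out at step 9

4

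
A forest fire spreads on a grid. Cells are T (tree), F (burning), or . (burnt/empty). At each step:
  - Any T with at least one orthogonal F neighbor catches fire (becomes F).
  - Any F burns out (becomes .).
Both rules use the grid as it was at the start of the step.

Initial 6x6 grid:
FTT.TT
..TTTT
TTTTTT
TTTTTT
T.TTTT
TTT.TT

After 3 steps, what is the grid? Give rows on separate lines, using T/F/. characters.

Step 1: 1 trees catch fire, 1 burn out
  .FT.TT
  ..TTTT
  TTTTTT
  TTTTTT
  T.TTTT
  TTT.TT
Step 2: 1 trees catch fire, 1 burn out
  ..F.TT
  ..TTTT
  TTTTTT
  TTTTTT
  T.TTTT
  TTT.TT
Step 3: 1 trees catch fire, 1 burn out
  ....TT
  ..FTTT
  TTTTTT
  TTTTTT
  T.TTTT
  TTT.TT

....TT
..FTTT
TTTTTT
TTTTTT
T.TTTT
TTT.TT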